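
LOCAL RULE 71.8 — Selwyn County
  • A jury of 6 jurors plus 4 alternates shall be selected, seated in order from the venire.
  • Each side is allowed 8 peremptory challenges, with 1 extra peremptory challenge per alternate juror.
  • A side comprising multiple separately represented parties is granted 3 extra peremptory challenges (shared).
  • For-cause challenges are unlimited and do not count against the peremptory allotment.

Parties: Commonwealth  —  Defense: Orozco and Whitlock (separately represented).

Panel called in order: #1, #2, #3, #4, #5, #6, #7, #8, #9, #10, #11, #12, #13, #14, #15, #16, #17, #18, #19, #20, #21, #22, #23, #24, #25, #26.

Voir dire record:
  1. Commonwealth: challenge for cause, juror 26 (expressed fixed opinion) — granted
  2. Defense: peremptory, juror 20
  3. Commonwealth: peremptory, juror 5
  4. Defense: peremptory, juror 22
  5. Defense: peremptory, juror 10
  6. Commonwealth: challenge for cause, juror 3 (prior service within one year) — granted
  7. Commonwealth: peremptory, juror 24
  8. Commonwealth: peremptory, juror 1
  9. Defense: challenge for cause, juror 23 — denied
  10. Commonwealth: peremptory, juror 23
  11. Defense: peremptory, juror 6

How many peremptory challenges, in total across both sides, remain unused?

Commonwealth allotment: 8 base + 1 × 4 alternates = 12. Defense allotment: 8 base + 1 × 4 alternates + 3 multi-party = 15.
Commonwealth peremptories used: #5, #24, #1, #23 — 4 (for-cause on #26, #3 don't count).
Defense peremptories used: #20, #22, #10, #6 — 4 (the for-cause on #23 doesn't count).
Remaining: (12 − 4) + (15 − 4) = 19.

19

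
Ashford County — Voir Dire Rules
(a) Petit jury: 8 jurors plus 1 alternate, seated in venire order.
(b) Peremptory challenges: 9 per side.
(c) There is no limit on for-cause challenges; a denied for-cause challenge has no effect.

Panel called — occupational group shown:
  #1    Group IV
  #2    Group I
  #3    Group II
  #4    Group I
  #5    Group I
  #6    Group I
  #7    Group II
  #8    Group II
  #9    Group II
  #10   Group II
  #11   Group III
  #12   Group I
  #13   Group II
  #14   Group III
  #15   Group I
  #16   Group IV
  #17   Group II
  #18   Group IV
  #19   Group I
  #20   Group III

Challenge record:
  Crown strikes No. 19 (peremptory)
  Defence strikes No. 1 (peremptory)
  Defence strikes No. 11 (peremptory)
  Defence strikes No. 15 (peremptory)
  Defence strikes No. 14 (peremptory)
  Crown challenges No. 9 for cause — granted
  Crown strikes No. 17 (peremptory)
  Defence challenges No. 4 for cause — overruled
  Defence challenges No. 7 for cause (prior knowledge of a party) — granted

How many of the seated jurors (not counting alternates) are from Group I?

5

Removed: #1, #7, #9, #11, #14, #15, #17, #19.
Seated jurors 1–8: #2, #3, #4, #5, #6, #8, #10, #12 (alternates #13 not counted).
Of those, in Group I: #2, #4, #5, #6, #12 → 5.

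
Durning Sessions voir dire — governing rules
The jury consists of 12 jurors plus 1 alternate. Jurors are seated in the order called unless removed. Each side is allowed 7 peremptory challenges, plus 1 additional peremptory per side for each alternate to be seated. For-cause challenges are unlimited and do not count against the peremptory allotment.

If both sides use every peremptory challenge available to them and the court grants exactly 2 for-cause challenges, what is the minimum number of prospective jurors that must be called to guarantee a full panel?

31

Seats to fill: 12 + 1 alternates = 13.
Peremptories: 7 + 1×1 = 8 per side × 2 sides = 16.
For-cause removals: 2.
Minimum venire: 13 + 16 + 2 = 31.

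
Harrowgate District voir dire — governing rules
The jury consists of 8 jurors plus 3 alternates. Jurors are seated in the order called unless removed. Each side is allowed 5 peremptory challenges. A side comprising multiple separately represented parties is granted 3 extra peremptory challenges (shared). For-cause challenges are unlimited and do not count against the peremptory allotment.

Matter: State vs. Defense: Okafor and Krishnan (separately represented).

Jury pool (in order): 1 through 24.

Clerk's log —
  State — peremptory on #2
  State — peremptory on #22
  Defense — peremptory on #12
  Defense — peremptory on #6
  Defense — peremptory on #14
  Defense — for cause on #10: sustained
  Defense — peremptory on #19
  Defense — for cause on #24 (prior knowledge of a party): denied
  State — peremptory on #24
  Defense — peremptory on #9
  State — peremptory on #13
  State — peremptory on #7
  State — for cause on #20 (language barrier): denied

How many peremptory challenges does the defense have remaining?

Defense allotment: 5 base + 3 multi-party = 8.
Defense peremptories used: #12, #6, #14, #19, #9 — 5 (for-cause on #10, #24 don't count).
Remaining: 8 − 5 = 3.

3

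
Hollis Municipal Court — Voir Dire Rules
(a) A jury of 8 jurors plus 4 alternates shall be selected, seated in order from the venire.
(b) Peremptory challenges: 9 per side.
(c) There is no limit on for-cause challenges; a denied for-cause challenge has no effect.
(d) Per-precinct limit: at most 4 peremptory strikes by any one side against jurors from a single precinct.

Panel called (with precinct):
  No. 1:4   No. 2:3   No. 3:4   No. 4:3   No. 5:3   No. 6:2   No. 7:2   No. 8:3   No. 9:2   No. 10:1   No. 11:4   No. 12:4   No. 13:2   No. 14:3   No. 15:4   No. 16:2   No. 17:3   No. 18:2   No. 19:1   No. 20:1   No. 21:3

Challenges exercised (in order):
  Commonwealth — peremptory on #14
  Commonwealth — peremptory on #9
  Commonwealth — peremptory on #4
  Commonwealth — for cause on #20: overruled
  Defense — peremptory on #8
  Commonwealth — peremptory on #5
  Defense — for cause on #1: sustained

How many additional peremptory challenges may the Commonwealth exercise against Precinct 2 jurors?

Commonwealth peremptories so far: #14, #9, #4, #5 — 4 of 9 used, 5 left overall.
Against Precinct 2: #9 — 1 used; per-precinct cap 4 leaves 3.
Binding limit: min(5, 3) = 3.

3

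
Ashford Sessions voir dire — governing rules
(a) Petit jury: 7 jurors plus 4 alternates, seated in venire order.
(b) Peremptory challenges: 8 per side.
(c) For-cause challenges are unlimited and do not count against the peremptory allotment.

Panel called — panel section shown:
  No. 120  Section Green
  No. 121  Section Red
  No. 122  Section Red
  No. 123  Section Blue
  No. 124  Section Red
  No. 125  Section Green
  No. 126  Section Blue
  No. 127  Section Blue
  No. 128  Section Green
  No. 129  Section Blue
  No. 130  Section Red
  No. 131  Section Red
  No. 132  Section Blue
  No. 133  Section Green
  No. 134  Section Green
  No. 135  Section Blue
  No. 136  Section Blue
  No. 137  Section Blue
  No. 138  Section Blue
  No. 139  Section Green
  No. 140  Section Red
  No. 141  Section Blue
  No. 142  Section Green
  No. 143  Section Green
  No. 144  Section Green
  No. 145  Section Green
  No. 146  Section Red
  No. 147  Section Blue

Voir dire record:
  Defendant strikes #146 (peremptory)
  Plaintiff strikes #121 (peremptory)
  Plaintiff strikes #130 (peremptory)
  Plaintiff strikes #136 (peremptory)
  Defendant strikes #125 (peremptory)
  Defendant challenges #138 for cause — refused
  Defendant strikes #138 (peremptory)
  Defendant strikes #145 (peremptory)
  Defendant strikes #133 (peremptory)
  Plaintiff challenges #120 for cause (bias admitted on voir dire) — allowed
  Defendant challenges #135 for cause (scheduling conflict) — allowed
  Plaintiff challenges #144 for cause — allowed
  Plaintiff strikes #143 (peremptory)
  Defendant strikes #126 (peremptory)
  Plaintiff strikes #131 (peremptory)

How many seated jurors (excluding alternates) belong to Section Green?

Removed: #120, #121, #125, #126, #130, #131, #133, #135, #136, #138, #143, #144, #145, #146.
Seated jurors 1–7: #122, #123, #124, #127, #128, #129, #132 (alternates #134, #137, #139, #140 not counted).
Of those, in Section Green: #128 → 1.

1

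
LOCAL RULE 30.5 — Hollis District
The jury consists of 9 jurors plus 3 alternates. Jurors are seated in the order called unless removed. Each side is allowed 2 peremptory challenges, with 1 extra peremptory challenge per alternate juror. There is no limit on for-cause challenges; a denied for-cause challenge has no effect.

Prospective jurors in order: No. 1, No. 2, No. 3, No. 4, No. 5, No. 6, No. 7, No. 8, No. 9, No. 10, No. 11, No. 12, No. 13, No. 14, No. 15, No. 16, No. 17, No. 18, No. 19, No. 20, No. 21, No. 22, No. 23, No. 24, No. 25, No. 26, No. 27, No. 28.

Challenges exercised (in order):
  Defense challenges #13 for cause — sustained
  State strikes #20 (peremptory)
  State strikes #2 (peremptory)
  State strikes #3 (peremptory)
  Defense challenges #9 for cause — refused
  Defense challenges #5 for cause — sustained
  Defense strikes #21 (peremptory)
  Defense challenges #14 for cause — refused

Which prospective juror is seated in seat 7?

10

Removed: #2, #3, #5, #13, #20, #21. (#9, #14 stay — for-cause denied.)
Seating in order: seats 1–9 → #1, #4, #6, #7, #8, #9, #10, #11, #12; alternates → #14, #15, #16.
So seat 7 is #10.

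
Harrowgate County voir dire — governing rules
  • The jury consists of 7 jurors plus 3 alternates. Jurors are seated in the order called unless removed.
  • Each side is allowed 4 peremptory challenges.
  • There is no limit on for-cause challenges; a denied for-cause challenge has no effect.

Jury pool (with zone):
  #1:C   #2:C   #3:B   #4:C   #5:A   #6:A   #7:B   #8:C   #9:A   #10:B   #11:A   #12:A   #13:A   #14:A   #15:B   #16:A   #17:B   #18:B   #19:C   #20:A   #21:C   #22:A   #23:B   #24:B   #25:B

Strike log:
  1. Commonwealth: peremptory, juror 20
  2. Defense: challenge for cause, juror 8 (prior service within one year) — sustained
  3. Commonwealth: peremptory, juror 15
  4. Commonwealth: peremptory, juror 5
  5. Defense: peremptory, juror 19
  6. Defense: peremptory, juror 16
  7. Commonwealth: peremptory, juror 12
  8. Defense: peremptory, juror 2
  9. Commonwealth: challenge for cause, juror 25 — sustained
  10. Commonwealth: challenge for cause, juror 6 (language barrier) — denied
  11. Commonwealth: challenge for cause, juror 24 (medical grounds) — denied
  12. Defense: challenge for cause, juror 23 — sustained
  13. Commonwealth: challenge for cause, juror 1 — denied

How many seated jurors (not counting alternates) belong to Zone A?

2

Removed: #2, #5, #8, #12, #15, #16, #19, #20, #23, #25.
Seated jurors 1–7: #1, #3, #4, #6, #7, #9, #10 (alternates #11, #13, #14 not counted).
Of those, in Zone A: #6, #9 → 2.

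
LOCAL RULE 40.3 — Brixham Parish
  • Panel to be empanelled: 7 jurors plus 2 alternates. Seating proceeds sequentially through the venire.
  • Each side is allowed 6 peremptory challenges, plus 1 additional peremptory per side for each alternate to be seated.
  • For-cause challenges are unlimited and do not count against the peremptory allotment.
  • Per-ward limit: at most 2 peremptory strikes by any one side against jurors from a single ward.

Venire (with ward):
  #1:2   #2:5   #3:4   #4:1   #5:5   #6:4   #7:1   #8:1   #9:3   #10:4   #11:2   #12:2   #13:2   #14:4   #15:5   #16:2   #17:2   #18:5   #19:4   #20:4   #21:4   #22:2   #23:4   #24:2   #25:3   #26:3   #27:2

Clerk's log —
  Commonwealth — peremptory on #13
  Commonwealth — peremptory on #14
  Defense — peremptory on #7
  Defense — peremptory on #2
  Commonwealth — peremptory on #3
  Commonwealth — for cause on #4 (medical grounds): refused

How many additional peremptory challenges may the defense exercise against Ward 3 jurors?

2

Defense peremptories so far: #7, #2 — 2 of 8 used, 6 left overall.
Against Ward 3: none yet — per-ward cap 2 leaves 2.
Binding limit: min(6, 2) = 2.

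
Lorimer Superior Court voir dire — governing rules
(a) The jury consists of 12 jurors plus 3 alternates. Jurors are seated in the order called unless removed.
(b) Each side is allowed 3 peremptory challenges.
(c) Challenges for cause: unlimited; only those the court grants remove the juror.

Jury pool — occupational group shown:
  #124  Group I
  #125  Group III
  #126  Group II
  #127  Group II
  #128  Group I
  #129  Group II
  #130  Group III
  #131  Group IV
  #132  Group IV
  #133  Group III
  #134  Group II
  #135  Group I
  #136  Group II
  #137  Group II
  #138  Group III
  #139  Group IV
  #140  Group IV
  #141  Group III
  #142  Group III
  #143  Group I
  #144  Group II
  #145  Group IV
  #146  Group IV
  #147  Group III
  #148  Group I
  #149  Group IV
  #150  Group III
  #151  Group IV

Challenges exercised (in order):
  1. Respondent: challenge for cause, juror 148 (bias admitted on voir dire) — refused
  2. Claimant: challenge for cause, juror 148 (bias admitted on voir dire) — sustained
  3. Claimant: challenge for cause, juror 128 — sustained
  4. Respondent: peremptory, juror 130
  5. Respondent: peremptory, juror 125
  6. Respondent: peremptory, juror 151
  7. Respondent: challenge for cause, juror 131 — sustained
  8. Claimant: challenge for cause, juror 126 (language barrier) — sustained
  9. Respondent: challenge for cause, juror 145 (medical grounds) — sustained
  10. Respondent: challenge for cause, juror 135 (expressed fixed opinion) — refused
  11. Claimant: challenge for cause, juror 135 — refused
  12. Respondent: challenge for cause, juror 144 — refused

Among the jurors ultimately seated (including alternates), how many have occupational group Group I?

Removed: #125, #126, #128, #130, #131, #145, #148, #151.
Seated (15 incl. alternates): #124, #127, #129, #132, #133, #134, #135, #136, #137, #138, #139, #140, #141, #142, #143.
Of those, in Group I: #124, #135, #143 → 3.

3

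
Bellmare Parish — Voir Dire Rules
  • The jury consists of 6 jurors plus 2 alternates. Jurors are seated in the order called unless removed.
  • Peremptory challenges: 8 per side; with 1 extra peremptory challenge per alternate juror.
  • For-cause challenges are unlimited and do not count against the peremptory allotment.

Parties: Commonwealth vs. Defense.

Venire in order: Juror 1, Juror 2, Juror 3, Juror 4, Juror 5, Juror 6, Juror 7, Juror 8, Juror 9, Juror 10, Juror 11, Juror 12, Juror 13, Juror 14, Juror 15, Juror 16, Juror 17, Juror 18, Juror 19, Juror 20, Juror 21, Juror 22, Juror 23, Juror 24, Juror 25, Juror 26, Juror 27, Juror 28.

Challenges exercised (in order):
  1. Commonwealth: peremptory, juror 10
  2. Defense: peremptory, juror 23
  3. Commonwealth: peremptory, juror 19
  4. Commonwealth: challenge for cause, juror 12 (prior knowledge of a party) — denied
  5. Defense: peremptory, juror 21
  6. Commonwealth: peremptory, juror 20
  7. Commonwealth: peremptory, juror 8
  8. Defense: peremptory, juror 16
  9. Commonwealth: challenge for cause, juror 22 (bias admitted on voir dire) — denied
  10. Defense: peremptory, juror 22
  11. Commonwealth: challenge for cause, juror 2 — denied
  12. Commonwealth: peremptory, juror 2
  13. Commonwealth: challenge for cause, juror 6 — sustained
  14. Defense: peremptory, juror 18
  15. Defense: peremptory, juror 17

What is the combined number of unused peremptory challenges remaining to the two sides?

Commonwealth allotment: 8 base + 1 × 2 alternates = 10. Defense allotment: 8 base + 1 × 2 alternates = 10.
Commonwealth peremptories used: #10, #19, #20, #8, #2 — 5 (for-cause on #12, #22, #2, #6 don't count).
Defense peremptories used: #23, #21, #16, #22, #18, #17 — 6.
Remaining: (10 − 5) + (10 − 6) = 9.

9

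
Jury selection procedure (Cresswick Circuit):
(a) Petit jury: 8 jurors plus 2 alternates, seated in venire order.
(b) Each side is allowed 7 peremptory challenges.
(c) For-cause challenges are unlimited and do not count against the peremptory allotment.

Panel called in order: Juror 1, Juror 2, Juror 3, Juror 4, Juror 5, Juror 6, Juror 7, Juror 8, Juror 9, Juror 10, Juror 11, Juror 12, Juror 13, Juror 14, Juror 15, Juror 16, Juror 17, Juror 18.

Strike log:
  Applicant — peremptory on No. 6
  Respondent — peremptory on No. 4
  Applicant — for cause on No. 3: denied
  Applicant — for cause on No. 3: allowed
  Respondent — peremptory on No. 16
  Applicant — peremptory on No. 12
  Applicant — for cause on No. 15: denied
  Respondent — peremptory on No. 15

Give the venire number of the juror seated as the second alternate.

Removed: #3, #4, #6, #12, #15, #16.
Filling seats in venire order through position 10: #1, #2, #5, #7, #8, #9, #10, #11, #13, #14.
So alternate 2 is #14.

14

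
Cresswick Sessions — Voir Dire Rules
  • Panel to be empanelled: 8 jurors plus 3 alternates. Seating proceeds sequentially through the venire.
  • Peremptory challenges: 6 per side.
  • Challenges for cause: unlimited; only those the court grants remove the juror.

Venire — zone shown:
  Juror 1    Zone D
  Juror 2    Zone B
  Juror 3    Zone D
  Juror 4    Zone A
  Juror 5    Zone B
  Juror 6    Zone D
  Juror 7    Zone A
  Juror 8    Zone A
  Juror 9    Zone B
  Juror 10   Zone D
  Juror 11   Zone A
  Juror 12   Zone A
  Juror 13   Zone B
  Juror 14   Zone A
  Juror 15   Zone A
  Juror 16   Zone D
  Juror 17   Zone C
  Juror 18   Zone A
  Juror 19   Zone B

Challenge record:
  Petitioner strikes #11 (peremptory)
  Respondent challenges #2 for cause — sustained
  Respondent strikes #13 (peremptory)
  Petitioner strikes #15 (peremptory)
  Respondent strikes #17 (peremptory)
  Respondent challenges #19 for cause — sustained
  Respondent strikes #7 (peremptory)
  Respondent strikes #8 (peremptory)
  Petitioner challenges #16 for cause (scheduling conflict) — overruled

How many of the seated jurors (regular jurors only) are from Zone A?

2

Removed: #2, #7, #8, #11, #13, #15, #17, #19.
Seated jurors 1–8: #1, #3, #4, #5, #6, #9, #10, #12 (alternates #14, #16, #18 not counted).
Of those, in Zone A: #4, #12 → 2.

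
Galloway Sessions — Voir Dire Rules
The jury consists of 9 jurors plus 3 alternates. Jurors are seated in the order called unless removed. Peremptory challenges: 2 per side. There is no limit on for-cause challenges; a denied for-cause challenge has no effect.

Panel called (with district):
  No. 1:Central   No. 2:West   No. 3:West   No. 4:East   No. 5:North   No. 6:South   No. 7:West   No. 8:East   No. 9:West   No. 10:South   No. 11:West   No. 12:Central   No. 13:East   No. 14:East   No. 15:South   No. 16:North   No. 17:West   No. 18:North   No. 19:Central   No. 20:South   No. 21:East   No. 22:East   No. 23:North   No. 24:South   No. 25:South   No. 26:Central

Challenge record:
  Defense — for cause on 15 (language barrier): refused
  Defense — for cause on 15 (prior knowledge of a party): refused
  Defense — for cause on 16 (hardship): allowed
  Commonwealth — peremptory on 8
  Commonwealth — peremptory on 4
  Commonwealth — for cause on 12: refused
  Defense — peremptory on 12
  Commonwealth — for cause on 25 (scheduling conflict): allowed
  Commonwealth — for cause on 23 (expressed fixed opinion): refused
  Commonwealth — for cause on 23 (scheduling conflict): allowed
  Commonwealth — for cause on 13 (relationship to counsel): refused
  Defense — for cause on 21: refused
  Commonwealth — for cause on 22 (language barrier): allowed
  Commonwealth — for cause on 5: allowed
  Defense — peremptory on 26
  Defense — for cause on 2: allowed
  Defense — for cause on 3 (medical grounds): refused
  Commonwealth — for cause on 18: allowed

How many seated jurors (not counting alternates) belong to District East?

2

Removed: #2, #4, #5, #8, #12, #16, #18, #22, #23, #25, #26.
Seated jurors 1–9: #1, #3, #6, #7, #9, #10, #11, #13, #14 (alternates #15, #17, #19 not counted).
Of those, in District East: #13, #14 → 2.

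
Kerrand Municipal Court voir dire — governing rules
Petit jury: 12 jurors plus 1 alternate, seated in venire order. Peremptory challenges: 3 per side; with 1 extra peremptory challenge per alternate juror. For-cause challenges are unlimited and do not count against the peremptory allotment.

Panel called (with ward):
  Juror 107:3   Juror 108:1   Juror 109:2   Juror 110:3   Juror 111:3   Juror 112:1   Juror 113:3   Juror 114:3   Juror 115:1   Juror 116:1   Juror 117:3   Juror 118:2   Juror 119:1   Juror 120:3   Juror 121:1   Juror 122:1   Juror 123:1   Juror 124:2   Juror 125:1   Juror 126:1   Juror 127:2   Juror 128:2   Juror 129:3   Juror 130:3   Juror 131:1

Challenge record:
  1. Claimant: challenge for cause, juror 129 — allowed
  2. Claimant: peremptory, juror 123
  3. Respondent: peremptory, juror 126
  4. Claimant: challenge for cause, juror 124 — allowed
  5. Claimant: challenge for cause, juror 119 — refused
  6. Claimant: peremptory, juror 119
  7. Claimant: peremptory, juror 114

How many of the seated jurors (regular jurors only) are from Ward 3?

6

Removed: #114, #119, #123, #124, #126, #129.
Seated jurors 1–12: #107, #108, #109, #110, #111, #112, #113, #115, #116, #117, #118, #120 (alternates #121 not counted).
Of those, in Ward 3: #107, #110, #111, #113, #117, #120 → 6.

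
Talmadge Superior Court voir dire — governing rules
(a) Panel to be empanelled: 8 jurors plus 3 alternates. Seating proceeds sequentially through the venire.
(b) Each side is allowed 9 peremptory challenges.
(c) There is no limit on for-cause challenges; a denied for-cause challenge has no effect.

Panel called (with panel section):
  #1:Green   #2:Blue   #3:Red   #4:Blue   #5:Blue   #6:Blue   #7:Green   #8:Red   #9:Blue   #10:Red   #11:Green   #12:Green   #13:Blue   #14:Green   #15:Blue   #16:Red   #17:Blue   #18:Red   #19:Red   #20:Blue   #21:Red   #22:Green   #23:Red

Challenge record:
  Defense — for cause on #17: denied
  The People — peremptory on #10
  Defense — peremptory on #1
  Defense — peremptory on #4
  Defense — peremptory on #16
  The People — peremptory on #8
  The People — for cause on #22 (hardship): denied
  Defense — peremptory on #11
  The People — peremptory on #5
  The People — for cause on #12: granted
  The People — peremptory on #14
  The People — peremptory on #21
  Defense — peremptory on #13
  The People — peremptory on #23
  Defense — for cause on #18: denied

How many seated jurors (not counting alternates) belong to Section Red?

Removed: #1, #4, #5, #8, #10, #11, #12, #13, #14, #16, #21, #23.
Seated jurors 1–8: #2, #3, #6, #7, #9, #15, #17, #18 (alternates #19, #20, #22 not counted).
Of those, in Section Red: #3, #18 → 2.

2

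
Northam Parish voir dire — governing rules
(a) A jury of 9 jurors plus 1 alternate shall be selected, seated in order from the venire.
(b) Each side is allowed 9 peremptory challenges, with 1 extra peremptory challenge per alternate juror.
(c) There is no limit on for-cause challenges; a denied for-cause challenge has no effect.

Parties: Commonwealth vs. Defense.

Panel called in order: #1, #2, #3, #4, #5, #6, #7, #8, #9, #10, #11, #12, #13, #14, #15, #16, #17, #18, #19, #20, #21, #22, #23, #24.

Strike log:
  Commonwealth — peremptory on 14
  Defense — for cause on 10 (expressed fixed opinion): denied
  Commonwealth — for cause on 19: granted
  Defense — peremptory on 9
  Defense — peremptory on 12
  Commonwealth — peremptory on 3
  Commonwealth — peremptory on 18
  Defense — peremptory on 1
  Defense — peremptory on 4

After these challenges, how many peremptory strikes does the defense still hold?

6

Defense allotment: 9 base + 1 × 1 alternate = 10.
Defense peremptories used: #9, #12, #1, #4 — 4 (the for-cause on #10 doesn't count).
Remaining: 10 − 4 = 6.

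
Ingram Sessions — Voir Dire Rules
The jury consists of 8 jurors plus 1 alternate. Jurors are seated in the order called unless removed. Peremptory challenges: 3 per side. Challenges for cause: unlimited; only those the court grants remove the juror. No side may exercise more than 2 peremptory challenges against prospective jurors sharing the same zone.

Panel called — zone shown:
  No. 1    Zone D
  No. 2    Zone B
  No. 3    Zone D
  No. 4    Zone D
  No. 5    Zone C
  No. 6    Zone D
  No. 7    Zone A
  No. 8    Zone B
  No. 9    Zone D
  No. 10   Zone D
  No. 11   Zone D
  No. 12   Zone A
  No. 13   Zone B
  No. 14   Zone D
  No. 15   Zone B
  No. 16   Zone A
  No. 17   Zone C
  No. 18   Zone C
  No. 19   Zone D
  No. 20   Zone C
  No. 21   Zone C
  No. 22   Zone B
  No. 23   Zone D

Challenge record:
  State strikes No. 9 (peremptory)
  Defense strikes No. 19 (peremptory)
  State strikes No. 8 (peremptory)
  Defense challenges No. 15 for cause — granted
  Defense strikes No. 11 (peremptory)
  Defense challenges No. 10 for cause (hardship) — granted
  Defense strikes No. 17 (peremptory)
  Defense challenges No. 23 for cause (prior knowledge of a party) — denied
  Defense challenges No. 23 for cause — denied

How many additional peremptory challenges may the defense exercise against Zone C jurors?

Defense peremptories so far: #19, #11, #17 — 3 of 3 used, 0 left overall.
Against Zone C: #17 — 1 used; per-zone cap 2 leaves 1.
Binding limit: min(0, 1) = 0.

0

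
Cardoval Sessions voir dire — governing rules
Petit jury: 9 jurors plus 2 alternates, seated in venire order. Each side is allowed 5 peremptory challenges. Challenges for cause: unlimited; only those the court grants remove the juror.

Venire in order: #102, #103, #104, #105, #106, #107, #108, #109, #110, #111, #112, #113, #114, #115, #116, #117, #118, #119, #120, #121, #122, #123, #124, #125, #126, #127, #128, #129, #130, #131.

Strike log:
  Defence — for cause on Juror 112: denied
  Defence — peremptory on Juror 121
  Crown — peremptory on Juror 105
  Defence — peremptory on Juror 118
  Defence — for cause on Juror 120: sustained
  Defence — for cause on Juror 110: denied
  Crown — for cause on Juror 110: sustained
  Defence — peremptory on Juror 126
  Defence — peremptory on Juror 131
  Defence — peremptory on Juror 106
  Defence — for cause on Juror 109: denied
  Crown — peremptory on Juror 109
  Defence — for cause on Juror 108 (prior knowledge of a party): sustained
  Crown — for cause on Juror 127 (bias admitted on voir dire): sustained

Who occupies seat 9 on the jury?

115

Removed: #105, #106, #108, #109, #110, #118, #120, #121, #126, #127, #131. (#112 stays — for-cause denied.)
Filling seats in venire order through position 9: #102, #103, #104, #107, #111, #112, #113, #114, #115.
So seat 9 is #115.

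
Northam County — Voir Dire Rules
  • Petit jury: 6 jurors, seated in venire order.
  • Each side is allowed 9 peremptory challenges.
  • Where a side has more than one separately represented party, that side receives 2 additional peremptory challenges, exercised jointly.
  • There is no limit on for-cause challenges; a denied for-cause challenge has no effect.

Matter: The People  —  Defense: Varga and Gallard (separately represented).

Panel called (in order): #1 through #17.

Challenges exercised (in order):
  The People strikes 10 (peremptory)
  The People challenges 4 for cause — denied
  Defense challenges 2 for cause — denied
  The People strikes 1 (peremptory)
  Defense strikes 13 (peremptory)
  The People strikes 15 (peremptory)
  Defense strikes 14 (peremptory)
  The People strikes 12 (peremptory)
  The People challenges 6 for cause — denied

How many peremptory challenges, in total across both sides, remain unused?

The People allotment: 9. Defense allotment: 9 base + 2 multi-party = 11.
The People peremptories used: #10, #1, #15, #12 — 4 (for-cause on #4, #6 don't count).
Defense peremptories used: #13, #14 — 2 (the for-cause on #2 doesn't count).
Remaining: (9 − 4) + (11 − 2) = 14.

14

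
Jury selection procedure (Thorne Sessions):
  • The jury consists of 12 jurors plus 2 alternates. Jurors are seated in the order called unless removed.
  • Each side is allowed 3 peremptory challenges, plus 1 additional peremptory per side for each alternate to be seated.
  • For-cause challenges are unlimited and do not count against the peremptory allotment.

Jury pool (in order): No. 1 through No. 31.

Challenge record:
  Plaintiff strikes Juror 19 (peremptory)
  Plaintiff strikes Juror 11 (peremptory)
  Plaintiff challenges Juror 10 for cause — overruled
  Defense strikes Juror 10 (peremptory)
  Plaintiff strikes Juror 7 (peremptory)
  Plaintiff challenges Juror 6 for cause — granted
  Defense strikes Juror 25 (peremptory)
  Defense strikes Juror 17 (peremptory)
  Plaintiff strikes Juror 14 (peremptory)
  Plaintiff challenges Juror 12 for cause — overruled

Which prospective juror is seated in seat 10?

15

Removed: #6, #7, #10, #11, #14, #17, #19, #25. (#12 stays — for-cause denied.)
Seating in order: seats 1–12 → #1, #2, #3, #4, #5, #8, #9, #12, #13, #15, #16, #18; alternates → #20, #21.
So seat 10 is #15.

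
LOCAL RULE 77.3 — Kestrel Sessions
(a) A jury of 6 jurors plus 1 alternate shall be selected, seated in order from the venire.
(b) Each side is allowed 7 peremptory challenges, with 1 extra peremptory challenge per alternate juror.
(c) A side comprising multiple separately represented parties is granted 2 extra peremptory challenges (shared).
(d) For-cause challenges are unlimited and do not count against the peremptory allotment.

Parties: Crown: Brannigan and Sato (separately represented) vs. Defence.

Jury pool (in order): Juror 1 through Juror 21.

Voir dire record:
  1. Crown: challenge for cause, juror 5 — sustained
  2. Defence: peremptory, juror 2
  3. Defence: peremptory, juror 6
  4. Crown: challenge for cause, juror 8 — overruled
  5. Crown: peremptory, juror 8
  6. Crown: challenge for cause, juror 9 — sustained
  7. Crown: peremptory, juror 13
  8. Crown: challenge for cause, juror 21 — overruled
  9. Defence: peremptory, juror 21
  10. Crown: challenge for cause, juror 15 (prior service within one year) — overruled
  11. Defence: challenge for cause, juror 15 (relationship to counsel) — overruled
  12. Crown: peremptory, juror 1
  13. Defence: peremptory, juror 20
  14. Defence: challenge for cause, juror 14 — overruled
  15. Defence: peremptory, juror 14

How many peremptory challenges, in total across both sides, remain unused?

Crown allotment: 7 base + 1 × 1 alternate + 2 multi-party = 10. Defence allotment: 7 base + 1 × 1 alternate = 8.
Crown peremptories used: #8, #13, #1 — 3 (for-cause on #5, #8, #9, #21, #15 don't count).
Defence peremptories used: #2, #6, #21, #20, #14 — 5 (for-cause on #15, #14 don't count).
Remaining: (10 − 3) + (8 − 5) = 10.

10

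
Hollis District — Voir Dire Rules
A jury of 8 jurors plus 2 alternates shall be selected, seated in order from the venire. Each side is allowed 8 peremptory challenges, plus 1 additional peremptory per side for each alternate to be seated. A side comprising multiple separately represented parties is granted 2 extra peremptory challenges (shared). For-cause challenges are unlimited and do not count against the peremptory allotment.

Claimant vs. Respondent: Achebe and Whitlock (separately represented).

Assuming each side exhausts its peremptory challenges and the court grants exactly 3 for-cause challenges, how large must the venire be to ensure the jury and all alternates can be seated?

Seats to fill: 8 + 2 alternates = 10.
Peremptories — Claimant: 8 + 1×2 = 10; Respondent: 8 + 1×2 + 2 = 12; total 22.
For-cause removals: 3.
Minimum venire: 10 + 22 + 3 = 35.

35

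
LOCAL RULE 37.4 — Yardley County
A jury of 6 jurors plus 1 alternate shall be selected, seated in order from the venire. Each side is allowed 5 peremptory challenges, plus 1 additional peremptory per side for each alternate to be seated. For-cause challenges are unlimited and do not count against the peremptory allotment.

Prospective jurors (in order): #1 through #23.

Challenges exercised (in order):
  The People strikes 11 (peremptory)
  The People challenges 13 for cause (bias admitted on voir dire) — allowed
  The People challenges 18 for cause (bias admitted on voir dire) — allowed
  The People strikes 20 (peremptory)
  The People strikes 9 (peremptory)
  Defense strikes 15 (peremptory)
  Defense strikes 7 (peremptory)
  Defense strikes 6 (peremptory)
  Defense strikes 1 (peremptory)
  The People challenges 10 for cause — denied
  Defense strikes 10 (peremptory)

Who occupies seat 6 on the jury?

Removed: #1, #6, #7, #9, #10, #11, #13, #15, #18, #20.
Seating in order: seats 1–6 → #2, #3, #4, #5, #8, #12; alternates → #14.
So seat 6 is #12.

12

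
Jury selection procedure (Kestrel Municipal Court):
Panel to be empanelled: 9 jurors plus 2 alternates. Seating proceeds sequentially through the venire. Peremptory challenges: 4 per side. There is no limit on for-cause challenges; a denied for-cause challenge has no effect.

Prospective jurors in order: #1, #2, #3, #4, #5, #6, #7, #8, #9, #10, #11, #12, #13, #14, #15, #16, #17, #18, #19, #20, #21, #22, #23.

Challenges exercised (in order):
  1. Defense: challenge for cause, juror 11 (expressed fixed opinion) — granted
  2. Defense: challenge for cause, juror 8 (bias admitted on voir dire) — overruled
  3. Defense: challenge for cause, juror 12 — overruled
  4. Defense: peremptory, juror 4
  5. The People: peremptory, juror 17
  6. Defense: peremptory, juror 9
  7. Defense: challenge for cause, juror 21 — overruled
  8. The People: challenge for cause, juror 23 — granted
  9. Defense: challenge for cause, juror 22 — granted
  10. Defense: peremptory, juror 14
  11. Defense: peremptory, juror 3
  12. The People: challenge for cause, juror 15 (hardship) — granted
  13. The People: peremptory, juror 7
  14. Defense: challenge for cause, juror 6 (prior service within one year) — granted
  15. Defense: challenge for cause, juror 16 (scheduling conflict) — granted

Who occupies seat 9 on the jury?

19

Removed: #3, #4, #6, #7, #9, #11, #14, #15, #16, #17, #22, #23. (#8, #12, #21 stay — for-cause denied.)
Seating in order: seats 1–9 → #1, #2, #5, #8, #10, #12, #13, #18, #19; alternates → #20, #21.
So seat 9 is #19.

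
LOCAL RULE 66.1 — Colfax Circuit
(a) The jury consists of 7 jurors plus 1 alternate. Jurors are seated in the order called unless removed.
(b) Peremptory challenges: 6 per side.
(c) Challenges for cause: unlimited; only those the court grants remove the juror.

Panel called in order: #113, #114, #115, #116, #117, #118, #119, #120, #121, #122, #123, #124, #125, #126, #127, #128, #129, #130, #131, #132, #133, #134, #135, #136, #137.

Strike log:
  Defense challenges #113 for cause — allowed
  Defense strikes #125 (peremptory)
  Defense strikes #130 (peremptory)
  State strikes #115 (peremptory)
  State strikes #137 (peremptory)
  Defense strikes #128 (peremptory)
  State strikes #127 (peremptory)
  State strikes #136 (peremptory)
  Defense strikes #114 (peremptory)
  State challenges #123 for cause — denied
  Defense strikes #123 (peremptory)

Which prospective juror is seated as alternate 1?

124

Removed: #113, #114, #115, #123, #125, #127, #128, #130, #136, #137.
Seating in order: seats 1–7 → #116, #117, #118, #119, #120, #121, #122; alternates → #124.
So alternate 1 is #124.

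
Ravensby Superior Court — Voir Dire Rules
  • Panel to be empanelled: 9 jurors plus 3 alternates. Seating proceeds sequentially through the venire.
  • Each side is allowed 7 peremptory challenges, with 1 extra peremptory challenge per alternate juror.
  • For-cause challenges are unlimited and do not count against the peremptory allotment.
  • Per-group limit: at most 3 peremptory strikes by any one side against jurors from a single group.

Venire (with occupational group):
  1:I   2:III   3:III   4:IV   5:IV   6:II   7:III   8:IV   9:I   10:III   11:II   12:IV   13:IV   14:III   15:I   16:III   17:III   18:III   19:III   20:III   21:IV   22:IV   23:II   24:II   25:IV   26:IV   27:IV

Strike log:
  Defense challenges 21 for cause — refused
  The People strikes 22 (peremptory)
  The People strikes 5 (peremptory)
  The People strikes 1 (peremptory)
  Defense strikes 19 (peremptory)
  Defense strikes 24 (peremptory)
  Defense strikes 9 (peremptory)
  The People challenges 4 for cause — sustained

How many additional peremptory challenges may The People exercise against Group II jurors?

3

The People peremptories so far: #22, #5, #1 — 3 of 10 used, 7 left overall.
Against Group II: none yet — per-group cap 3 leaves 3.
Binding limit: min(7, 3) = 3.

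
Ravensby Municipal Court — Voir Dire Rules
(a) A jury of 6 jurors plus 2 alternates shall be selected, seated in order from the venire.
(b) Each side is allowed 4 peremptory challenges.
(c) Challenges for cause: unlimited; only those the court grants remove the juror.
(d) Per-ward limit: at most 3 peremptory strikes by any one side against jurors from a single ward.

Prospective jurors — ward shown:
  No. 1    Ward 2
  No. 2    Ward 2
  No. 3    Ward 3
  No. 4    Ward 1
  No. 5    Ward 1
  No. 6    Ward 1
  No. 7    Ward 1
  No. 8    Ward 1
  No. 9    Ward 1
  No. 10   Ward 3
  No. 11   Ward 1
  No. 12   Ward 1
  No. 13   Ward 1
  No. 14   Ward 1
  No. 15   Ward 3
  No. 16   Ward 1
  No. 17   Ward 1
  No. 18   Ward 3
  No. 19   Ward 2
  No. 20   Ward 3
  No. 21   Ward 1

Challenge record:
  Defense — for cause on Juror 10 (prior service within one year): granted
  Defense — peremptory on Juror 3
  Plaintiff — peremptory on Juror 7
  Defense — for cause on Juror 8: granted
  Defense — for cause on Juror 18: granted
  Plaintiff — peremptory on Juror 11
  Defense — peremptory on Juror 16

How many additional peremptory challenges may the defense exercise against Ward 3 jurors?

Defense peremptories so far: #3, #16 — 2 of 4 used, 2 left overall.
Against Ward 3: #3 — 1 used; per-ward cap 3 leaves 2.
Binding limit: min(2, 2) = 2.

2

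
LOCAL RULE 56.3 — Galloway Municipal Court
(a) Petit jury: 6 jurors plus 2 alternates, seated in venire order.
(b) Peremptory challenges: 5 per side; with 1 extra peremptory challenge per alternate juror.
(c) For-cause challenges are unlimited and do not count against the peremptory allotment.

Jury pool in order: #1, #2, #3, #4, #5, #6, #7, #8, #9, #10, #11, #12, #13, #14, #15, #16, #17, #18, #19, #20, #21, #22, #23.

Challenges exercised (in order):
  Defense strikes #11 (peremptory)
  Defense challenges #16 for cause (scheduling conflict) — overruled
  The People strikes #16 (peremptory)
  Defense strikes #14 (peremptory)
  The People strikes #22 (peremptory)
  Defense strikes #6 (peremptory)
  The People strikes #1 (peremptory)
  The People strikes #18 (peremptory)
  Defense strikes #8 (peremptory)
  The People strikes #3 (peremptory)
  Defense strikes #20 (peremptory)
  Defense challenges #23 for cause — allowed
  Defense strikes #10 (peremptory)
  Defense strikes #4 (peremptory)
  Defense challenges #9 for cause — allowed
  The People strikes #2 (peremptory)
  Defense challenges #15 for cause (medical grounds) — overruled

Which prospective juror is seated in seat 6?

Removed: #1, #2, #3, #4, #6, #8, #9, #10, #11, #14, #16, #18, #20, #22, #23. (#15 stays — for-cause denied.)
Filling seats in venire order through position 6: #5, #7, #12, #13, #15, #17.
So seat 6 is #17.

17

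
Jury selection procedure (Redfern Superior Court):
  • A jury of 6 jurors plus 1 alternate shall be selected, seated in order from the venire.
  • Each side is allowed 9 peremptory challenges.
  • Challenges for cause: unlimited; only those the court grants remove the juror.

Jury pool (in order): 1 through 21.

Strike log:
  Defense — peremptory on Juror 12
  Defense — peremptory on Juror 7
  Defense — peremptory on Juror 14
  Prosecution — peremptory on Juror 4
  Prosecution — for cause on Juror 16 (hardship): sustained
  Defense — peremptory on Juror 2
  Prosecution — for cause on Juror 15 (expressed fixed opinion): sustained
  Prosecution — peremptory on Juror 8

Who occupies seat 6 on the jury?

Removed: #2, #4, #7, #8, #12, #14, #15, #16.
Seating in order: seats 1–6 → #1, #3, #5, #6, #9, #10; alternates → #11.
So seat 6 is #10.

10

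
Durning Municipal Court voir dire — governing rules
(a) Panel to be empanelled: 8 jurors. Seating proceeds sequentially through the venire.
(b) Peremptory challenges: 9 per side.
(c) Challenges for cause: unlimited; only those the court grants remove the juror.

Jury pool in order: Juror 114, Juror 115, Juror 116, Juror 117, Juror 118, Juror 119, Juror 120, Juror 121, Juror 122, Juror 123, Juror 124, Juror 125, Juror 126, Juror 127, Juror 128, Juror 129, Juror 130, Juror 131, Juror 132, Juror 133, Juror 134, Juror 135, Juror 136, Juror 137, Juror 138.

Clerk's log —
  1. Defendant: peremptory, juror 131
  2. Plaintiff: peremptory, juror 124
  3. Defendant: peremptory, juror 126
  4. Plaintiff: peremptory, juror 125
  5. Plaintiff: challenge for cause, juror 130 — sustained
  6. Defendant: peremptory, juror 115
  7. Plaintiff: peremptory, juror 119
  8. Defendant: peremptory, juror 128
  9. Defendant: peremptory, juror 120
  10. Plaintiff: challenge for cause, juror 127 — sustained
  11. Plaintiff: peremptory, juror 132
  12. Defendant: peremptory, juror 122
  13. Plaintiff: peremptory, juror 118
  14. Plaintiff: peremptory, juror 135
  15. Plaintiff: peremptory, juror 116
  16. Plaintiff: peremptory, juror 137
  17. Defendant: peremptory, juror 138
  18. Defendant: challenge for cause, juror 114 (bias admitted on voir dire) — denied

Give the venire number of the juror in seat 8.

136

Removed: #115, #116, #118, #119, #120, #122, #124, #125, #126, #127, #128, #130, #131, #132, #135, #137, #138. (#114 stays — for-cause denied.)
Seating in order: seats 1–8 → #114, #117, #121, #123, #129, #133, #134, #136.
So seat 8 is #136.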